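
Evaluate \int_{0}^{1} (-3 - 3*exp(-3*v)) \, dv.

-4 + exp(-3)

An antiderivative is F(v) = -3*v + exp(-3*v).
Then F(1) - F(0) = (-3 + exp(-3)) - (1) = -4 + exp(-3).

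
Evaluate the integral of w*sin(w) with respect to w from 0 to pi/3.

Integrate by parts once (u = w, dv = sin(w) dw).
An antiderivative is F(w) = -w*cos(w) + sin(w).
Then F(pi/3) - F(0) = (-pi/6 + sqrt(3)/2) - (0) = -pi/6 + sqrt(3)/2.

-pi/6 + sqrt(3)/2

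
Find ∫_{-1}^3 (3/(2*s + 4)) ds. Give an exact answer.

An antiderivative is F(s) = 3*log(2*s + 4)/2.
Then F(3) - F(-1) = (3*log(10)/2) - (3*log(2)/2) = 3*log(5)/2.

3*log(5)/2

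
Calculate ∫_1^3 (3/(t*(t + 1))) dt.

Factor the denominator: t**2 + t = (t + 1)t.
Partial fractions: 3/(t*(t + 1)) = -3/(t + 1) + 3/t.
An antiderivative is F(t) = 3*log(t) - 3*log(t + 1).
Then F(3) - F(1) = (log(27/64)) - (-log(8)) = log(27/8).

log(27/8)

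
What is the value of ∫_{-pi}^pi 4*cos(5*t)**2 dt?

Use the identity cos^2(5*t) = (1 + cos(10*t))/2.
An antiderivative is F(t) = 2*t + sin(10*t)/5.
Then F(pi) - F(-pi) = (2*pi) - (-2*pi) = 4*pi.

4*pi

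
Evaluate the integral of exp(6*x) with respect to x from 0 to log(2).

21/2

Let u = exp(x), so du = exp(x) dx. When x = 0, u = 1; when x = log(2), u = 2.
The integral becomes ∫ u**5 du from 1 to 2, with antiderivative u**6/6.
Back in x: F(x) = exp(6*x)/6.
Then F(log(2)) - F(0) = (32/3) - (1/6) = 21/2.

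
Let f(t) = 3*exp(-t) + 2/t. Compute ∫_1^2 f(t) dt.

-3*exp(-2) + 3*exp(-1) + 2*log(2)

An antiderivative is F(t) = 2*log(t) - 3*exp(-t).
Then F(2) - F(1) = (-3*exp(-2) + 2*log(2)) - (-3*exp(-1)) = -3*exp(-2) + 3*exp(-1) + 2*log(2).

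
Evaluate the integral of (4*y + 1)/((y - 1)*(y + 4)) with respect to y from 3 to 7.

Factor the denominator: y**2 + 3*y - 4 = (y + 4)(y - 1).
Partial fractions: (4*y + 1)/((y - 1)*(y + 4)) = 3/(y + 4) + 1/(y - 1).
An antiderivative is F(y) = log(y - 1) + 3*log(y + 4).
Then F(7) - F(3) = (log(2) + log(3) + 3*log(11)) - (log(2) + 3*log(7)) = -3*log(7) + log(3) + 3*log(11).

-3*log(7) + log(3) + 3*log(11)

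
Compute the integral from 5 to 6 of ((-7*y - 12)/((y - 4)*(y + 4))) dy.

-7*log(2) - 2*log(5) + 4*log(3)

Factor the denominator: y**2 - 16 = (y + 4)(y - 4).
Partial fractions: (-7*y - 12)/((y - 4)*(y + 4)) = -2/(y + 4) - 5/(y - 4).
An antiderivative is F(y) = -5*log(y - 4) - 2*log(y + 4).
Then F(6) - F(5) = (-7*log(2) - 2*log(5)) - (-log(81)) = -7*log(2) - 2*log(5) + 4*log(3).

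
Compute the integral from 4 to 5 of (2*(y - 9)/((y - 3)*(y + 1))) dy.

-5*log(5) + 2*log(2) + 5*log(3)

Factor the denominator: y**2 - 2*y - 3 = (y + 1)(y - 3).
Partial fractions: 2*(y - 9)/((y - 3)*(y + 1)) = 5/(y + 1) - 3/(y - 3).
An antiderivative is F(y) = -3*log(y - 3) + 5*log(y + 1).
Then F(5) - F(4) = (2*log(2) + 5*log(3)) - (5*log(5)) = -5*log(5) + 2*log(2) + 5*log(3).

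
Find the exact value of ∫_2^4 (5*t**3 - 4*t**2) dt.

676/3

By the power rule, an antiderivative is F(t) = 5*t**4/4 - 4*t**3/3.
Then F(4) - F(2) = (704/3) - (28/3) = 676/3.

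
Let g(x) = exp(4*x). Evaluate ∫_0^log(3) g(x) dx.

Let u = exp(x), so du = exp(x) dx. When x = 0, u = 1; when x = log(3), u = 3.
The integral becomes ∫ u**3 du from 1 to 3, with antiderivative u**4/4.
Back in x: F(x) = exp(4*x)/4.
Then F(log(3)) - F(0) = (81/4) - (1/4) = 20.

20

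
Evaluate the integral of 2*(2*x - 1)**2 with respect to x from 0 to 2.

Let u = 2*x - 1, so du = 2 dx. When x = 0, u = -1; when x = 2, u = 3.
The integral becomes ∫ u**2 du from -1 to 3, with antiderivative u**3/3.
Back in x: F(x) = (2*x - 1)**3/3.
Then F(2) - F(0) = (9) - (-1/3) = 28/3.

28/3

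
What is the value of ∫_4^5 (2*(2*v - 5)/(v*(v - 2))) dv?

Factor the denominator: v**2 - 2*v = v(v - 2).
Partial fractions: 2*(2*v - 5)/(v*(v - 2)) = 5/v - 1/(v - 2).
An antiderivative is F(v) = 5*log(v) - log(v - 2).
Then F(5) - F(4) = (-log(3) + 5*log(5)) - (9*log(2)) = -9*log(2) - log(3) + 5*log(5).

-9*log(2) - log(3) + 5*log(5)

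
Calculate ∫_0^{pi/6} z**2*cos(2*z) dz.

Integrate by parts twice (u = z^2, dv = cos(2*z) dz).
An antiderivative is F(z) = z**2*sin(2*z)/2 + z*cos(2*z)/2 - sin(2*z)/4.
Then F(pi/6) - F(0) = (-sqrt(3)/8 + sqrt(3)*pi**2/144 + pi/24) - (0) = -sqrt(3)/8 + sqrt(3)*pi**2/144 + pi/24.

-sqrt(3)/8 + sqrt(3)*pi**2/144 + pi/24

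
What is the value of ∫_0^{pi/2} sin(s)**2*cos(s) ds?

Let u = sin(s), so du = cos(s) ds. When s = 0, u = 0; when s = pi/2, u = 1.
The integral becomes ∫ u**2 du from 0 to 1, with antiderivative u**3/3.
Back in s: F(s) = sin(s)**3/3.
Then F(pi/2) - F(0) = (1/3) - (0) = 1/3.

1/3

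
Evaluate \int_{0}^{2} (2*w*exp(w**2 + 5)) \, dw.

Let u = w**2 + 5, so du = 2*w dw. When w = 0, u = 5; when w = 2, u = 9.
The integral becomes ∫ exp(u) du from 5 to 9, with antiderivative exp(u).
Back in w: F(w) = exp(w**2 + 5).
Then F(2) - F(0) = (exp(9)) - (exp(5)) = -exp(5) + exp(9).

-exp(5) + exp(9)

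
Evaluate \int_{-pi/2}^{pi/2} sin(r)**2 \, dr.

Use the identity sin^2(r) = (1 - cos(2*r))/2.
An antiderivative is F(r) = r/2 - sin(2*r)/4.
Then F(pi/2) - F(-pi/2) = (pi/4) - (-pi/4) = pi/2.

pi/2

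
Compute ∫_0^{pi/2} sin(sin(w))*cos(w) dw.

1 - cos(1)

Let u = sin(w), so du = cos(w) dw. When w = 0, u = 0; when w = pi/2, u = 1.
The integral becomes ∫ sin(u) du from 0 to 1, with antiderivative -cos(u).
Back in w: F(w) = -cos(sin(w)).
Then F(pi/2) - F(0) = (-cos(1)) - (-1) = 1 - cos(1).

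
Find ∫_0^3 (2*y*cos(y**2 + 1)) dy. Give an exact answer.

-sin(1) + sin(10)

Let u = y**2 + 1, so du = 2*y dy. When y = 0, u = 1; when y = 3, u = 10.
The integral becomes ∫ cos(u) du from 1 to 10, with antiderivative sin(u).
Back in y: F(y) = sin(y**2 + 1).
Then F(3) - F(0) = (sin(10)) - (sin(1)) = -sin(1) + sin(10).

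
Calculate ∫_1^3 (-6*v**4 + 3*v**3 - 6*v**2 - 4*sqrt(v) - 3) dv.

By the power rule, an antiderivative is F(v) = -6*v**5/5 + 3*v**4/4 - 8*v**(3/2)/3 - 2*v**3 - 3*v.
Then F(3) - F(1) = (-5877/20 - 8*sqrt(3)) - (-487/60) = -4286/15 - 8*sqrt(3).

-4286/15 - 8*sqrt(3)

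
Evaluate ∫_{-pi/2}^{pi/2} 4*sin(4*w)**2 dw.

Use the identity sin^2(4*w) = (1 - cos(8*w))/2.
An antiderivative is F(w) = 2*w - sin(8*w)/4.
Then F(pi/2) - F(-pi/2) = (pi) - (-pi) = 2*pi.

2*pi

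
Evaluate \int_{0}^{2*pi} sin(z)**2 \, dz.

Use the identity sin^2(z) = (1 - cos(2*z))/2.
An antiderivative is F(z) = z/2 - sin(2*z)/4.
Then F(2*pi) - F(0) = (pi) - (0) = pi.

pi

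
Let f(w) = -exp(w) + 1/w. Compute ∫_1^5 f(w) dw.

-exp(5) + log(5) + exp(1)

An antiderivative is F(w) = -exp(w) + log(w).
Then F(5) - F(1) = (-exp(5) + log(5)) - (-exp(1)) = -exp(5) + log(5) + exp(1).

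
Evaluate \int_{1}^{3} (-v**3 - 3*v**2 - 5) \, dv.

By the power rule, an antiderivative is F(v) = -v**4/4 - v**3 - 5*v.
Then F(3) - F(1) = (-249/4) - (-25/4) = -56.

-56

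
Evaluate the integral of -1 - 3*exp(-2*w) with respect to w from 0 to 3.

An antiderivative is F(w) = -w + 3*exp(-2*w)/2.
Then F(3) - F(0) = (-3 + 3*exp(-6)/2) - (3/2) = -9/2 + 3*exp(-6)/2.

-9/2 + 3*exp(-6)/2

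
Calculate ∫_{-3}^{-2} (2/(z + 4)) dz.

log(4)

An antiderivative is F(z) = 2*log(z + 4).
Then F(-2) - F(-3) = (log(4)) - (0) = log(4).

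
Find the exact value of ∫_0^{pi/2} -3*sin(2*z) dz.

-3

An antiderivative is F(z) = 3*cos(2*z)/2.
Then F(pi/2) - F(0) = (-3/2) - (3/2) = -3.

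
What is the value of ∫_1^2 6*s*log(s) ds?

-9/2 + 12*log(2)

Integrate by parts once (u = ln s, dv = 6*s ds).
An antiderivative is F(s) = 3*s**2*(2*log(s) - 1)/2.
Then F(2) - F(1) = (-6 + 12*log(2)) - (-3/2) = -9/2 + 12*log(2).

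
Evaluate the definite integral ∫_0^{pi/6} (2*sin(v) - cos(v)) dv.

An antiderivative is F(v) = -sin(v) - 2*cos(v).
Then F(pi/6) - F(0) = (-sqrt(3) - 1/2) - (-2) = 3/2 - sqrt(3).

3/2 - sqrt(3)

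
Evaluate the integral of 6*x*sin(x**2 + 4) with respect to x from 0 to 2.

3*cos(4) - 3*cos(8)

Let u = x**2 + 4, so du = 2*x dx. When x = 0, u = 4; when x = 2, u = 8.
The integral becomes 3·∫ sin(u) du from 4 to 8, with antiderivative -3*cos(u).
Back in x: F(x) = -3*cos(x**2 + 4).
Then F(2) - F(0) = (-3*cos(8)) - (-3*cos(4)) = 3*cos(4) - 3*cos(8).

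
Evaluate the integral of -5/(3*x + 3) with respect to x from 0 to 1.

An antiderivative is F(x) = -5*log(3*x + 3)/3.
Then F(1) - F(0) = (-5*log(6)/3) - (-5*log(3)/3) = -5*log(2)/3.

-5*log(2)/3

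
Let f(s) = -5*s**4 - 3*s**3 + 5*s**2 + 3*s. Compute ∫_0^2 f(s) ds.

By the power rule, an antiderivative is F(s) = -s**5 - 3*s**4/4 + 5*s**3/3 + 3*s**2/2.
Then F(2) - F(0) = (-74/3) - (0) = -74/3.

-74/3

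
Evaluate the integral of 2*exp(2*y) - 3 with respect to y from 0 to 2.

An antiderivative is F(y) = exp(2*y) - 3*y.
Then F(2) - F(0) = (-6 + exp(4)) - (1) = -7 + exp(4).

-7 + exp(4)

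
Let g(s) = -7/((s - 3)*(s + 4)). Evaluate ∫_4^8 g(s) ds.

Factor the denominator: s**2 + s - 12 = (s + 4)(s - 3).
Partial fractions: -7/((s - 3)*(s + 4)) = 1/(s + 4) - 1/(s - 3).
An antiderivative is F(s) = -log(s - 3) + log(s + 4).
Then F(8) - F(4) = (log(12/5)) - (log(8)) = log(3/10).

log(3/10)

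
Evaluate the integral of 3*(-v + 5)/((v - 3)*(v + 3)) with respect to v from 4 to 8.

Factor the denominator: v**2 - 9 = (v + 3)(v - 3).
Partial fractions: 3*(-v + 5)/((v - 3)*(v + 3)) = -4/(v + 3) + 1/(v - 3).
An antiderivative is F(v) = log(v - 3) - 4*log(v + 3).
Then F(8) - F(4) = (-4*log(11) + log(5)) - (-4*log(7)) = -4*log(11) + log(5) + 4*log(7).

-4*log(11) + log(5) + 4*log(7)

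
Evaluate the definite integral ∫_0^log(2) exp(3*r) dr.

Let u = exp(r), so du = exp(r) dr. When r = 0, u = 1; when r = log(2), u = 2.
The integral becomes ∫ u**2 du from 1 to 2, with antiderivative u**3/3.
Back in r: F(r) = exp(3*r)/3.
Then F(log(2)) - F(0) = (8/3) - (1/3) = 7/3.

7/3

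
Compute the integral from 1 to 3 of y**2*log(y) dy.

-26/9 + 9*log(3)

Integrate by parts once (u = ln y, dv = y**2 dy).
An antiderivative is F(y) = y**3*(3*log(y) - 1)/9.
Then F(3) - F(1) = (-3 + 9*log(3)) - (-1/9) = -26/9 + 9*log(3).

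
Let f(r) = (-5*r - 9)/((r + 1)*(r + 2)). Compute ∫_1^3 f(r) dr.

Factor the denominator: r**2 + 3*r + 2 = (r + 2)(r + 1).
Partial fractions: (-5*r - 9)/((r + 1)*(r + 2)) = -1/(r + 2) - 4/(r + 1).
An antiderivative is F(r) = -4*log(r + 1) - log(r + 2).
Then F(3) - F(1) = (-8*log(2) - log(5)) - (-log(48)) = log(3/80).

log(3/80)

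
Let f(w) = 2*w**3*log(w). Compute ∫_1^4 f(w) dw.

Integrate by parts once (u = ln w, dv = 2*w**3 dw).
An antiderivative is F(w) = w**4*(4*log(w) - 1)/8.
Then F(4) - F(1) = (-32 + 256*log(2)) - (-1/8) = -255/8 + 256*log(2).

-255/8 + 256*log(2)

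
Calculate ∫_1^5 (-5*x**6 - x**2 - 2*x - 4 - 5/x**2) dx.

-1173652/21

By the power rule, an antiderivative is F(x) = -5*x**7/7 - x**3/3 - x**2 - 4*x + 5/x.
Then F(5) - F(1) = (-1173674/21) - (-22/21) = -1173652/21.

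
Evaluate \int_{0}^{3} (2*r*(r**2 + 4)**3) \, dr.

Let u = r**2 + 4, so du = 2*r dr. When r = 0, u = 4; when r = 3, u = 13.
The integral becomes ∫ u**3 du from 4 to 13, with antiderivative u**4/4.
Back in r: F(r) = (r**2 + 4)**4/4.
Then F(3) - F(0) = (28561/4) - (64) = 28305/4.

28305/4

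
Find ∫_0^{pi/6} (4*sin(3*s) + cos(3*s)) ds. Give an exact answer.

An antiderivative is F(s) = sin(3*s)/3 - 4*cos(3*s)/3.
Then F(pi/6) - F(0) = (1/3) - (-4/3) = 5/3.

5/3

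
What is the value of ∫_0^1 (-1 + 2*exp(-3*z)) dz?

An antiderivative is F(z) = -z - 2*exp(-3*z)/3.
Then F(1) - F(0) = (-1 - 2*exp(-3)/3) - (-2/3) = (-exp(3) - 2)*exp(-3)/3.

(-exp(3) - 2)*exp(-3)/3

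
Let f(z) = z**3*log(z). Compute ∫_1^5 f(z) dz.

-39 + 625*log(5)/4

Integrate by parts once (u = ln z, dv = z**3 dz).
An antiderivative is F(z) = z**4*(4*log(z) - 1)/16.
Then F(5) - F(1) = (-625/16 + 625*log(5)/4) - (-1/16) = -39 + 625*log(5)/4.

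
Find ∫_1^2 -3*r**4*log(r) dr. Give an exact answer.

93/25 - 96*log(2)/5

Integrate by parts once (u = ln r, dv = -3*r**4 dr).
An antiderivative is F(r) = -3*r**5*(5*log(r) - 1)/25.
Then F(2) - F(1) = (96/25 - 96*log(2)/5) - (3/25) = 93/25 - 96*log(2)/5.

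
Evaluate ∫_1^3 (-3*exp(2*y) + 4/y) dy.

An antiderivative is F(y) = -3*exp(2*y)/2 + 4*log(y).
Then F(3) - F(1) = (-3*exp(6)/2 + log(81)) - (-3*exp(2)/2) = -3*exp(6)/2 + log(81) + 3*exp(2)/2.

-3*exp(6)/2 + log(81) + 3*exp(2)/2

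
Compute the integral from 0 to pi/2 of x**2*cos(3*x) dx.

Integrate by parts twice (u = x^2, dv = cos(3*x) dx).
An antiderivative is F(x) = x**2*sin(3*x)/3 + 2*x*cos(3*x)/9 - 2*sin(3*x)/27.
Then F(pi/2) - F(0) = (2/27 - pi**2/12) - (0) = 2/27 - pi**2/12.

2/27 - pi**2/12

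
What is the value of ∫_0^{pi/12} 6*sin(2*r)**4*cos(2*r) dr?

Let u = sin(2*r), so du = 2*cos(2*r) dr. When r = 0, u = 0; when r = pi/12, u = 1/2.
The integral becomes 3·∫ u**4 du from 0 to 1/2, with antiderivative 3*u**5/5.
Back in r: F(r) = 3*sin(2*r)**5/5.
Then F(pi/12) - F(0) = (3/160) - (0) = 3/160.

3/160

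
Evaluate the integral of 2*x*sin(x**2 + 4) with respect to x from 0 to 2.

Let u = x**2 + 4, so du = 2*x dx. When x = 0, u = 4; when x = 2, u = 8.
The integral becomes ∫ sin(u) du from 4 to 8, with antiderivative -cos(u).
Back in x: F(x) = -cos(x**2 + 4).
Then F(2) - F(0) = (-cos(8)) - (-cos(4)) = cos(4) - cos(8).

cos(4) - cos(8)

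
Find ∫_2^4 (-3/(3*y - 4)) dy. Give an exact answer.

An antiderivative is F(y) = -log(3*y - 4).
Then F(4) - F(2) = (-log(8)) - (-log(2)) = -log(4).

-log(4)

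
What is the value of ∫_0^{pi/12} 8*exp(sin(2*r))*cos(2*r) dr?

-4 + 4*exp(1/2)

Let u = sin(2*r), so du = 2*cos(2*r) dr. When r = 0, u = 0; when r = pi/12, u = 1/2.
The integral becomes 4·∫ exp(u) du from 0 to 1/2, with antiderivative 4*exp(u).
Back in r: F(r) = 4*exp(sin(2*r)).
Then F(pi/12) - F(0) = (4*exp(1/2)) - (4) = -4 + 4*exp(1/2).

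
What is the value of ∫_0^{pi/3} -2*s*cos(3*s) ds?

4/9

Integrate by parts once (u = s, dv = -2*cos(3*s) ds).
An antiderivative is F(s) = -2*s*sin(3*s)/3 - 2*cos(3*s)/9.
Then F(pi/3) - F(0) = (2/9) - (-2/9) = 4/9.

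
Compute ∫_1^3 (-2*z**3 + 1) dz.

-38

By the power rule, an antiderivative is F(z) = -z**4/2 + z.
Then F(3) - F(1) = (-75/2) - (1/2) = -38.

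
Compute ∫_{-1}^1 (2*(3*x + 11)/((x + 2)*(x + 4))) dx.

Factor the denominator: x**2 + 6*x + 8 = (x + 4)(x + 2).
Partial fractions: 2*(3*x + 11)/((x + 2)*(x + 4)) = 1/(x + 4) + 5/(x + 2).
An antiderivative is F(x) = 5*log(x + 2) + log(x + 4).
Then F(1) - F(-1) = (log(5) + 5*log(3)) - (log(3)) = log(5) + 4*log(3).

log(5) + 4*log(3)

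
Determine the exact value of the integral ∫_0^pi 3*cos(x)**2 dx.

Use the identity cos^2(x) = (1 + cos(2*x))/2.
An antiderivative is F(x) = 3*x/2 + 3*sin(2*x)/4.
Then F(pi) - F(0) = (3*pi/2) - (0) = 3*pi/2.

3*pi/2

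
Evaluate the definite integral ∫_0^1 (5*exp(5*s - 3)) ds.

-(1 - exp(5))*exp(-3)

Let u = 5*s - 3, so du = 5 ds. When s = 0, u = -3; when s = 1, u = 2.
The integral becomes ∫ exp(u) du from -3 to 2, with antiderivative exp(u).
Back in s: F(s) = exp(5*s - 3).
Then F(1) - F(0) = (exp(2)) - (exp(-3)) = -(1 - exp(5))*exp(-3).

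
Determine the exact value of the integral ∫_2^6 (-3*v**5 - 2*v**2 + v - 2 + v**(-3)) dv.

-210839/9

By the power rule, an antiderivative is F(v) = -v**6/2 - 2*v**3/3 + v**2/2 - 2*v - 1/(2*v**2).
Then F(6) - F(2) = (-1689553/72) - (-947/24) = -210839/9.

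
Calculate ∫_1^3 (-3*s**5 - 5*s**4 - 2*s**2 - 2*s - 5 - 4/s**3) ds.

-5788/9

By the power rule, an antiderivative is F(s) = -s**6/2 - s**5 - 2*s**3/3 - s**2 - 5*s + 2/s**2.
Then F(3) - F(1) = (-11687/18) - (-37/6) = -5788/9.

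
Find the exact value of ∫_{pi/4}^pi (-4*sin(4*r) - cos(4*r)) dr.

An antiderivative is F(r) = -sin(4*r)/4 + cos(4*r).
Then F(pi) - F(pi/4) = (1) - (-1) = 2.

2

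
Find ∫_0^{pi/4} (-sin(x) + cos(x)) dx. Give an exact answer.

An antiderivative is F(x) = sin(x) + cos(x).
Then F(pi/4) - F(0) = (sqrt(2)) - (1) = -1 + sqrt(2).

-1 + sqrt(2)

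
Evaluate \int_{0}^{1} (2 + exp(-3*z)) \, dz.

An antiderivative is F(z) = 2*z - exp(-3*z)/3.
Then F(1) - F(0) = (2 - exp(-3)/3) - (-1/3) = 7/3 - exp(-3)/3.

7/3 - exp(-3)/3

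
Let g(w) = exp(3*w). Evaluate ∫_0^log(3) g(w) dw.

26/3

Let u = exp(w), so du = exp(w) dw. When w = 0, u = 1; when w = log(3), u = 3.
The integral becomes ∫ u**2 du from 1 to 3, with antiderivative u**3/3.
Back in w: F(w) = exp(3*w)/3.
Then F(log(3)) - F(0) = (9) - (1/3) = 26/3.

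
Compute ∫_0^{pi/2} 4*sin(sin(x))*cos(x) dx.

Let u = sin(x), so du = cos(x) dx. When x = 0, u = 0; when x = pi/2, u = 1.
The integral becomes 4·∫ sin(u) du from 0 to 1, with antiderivative -4*cos(u).
Back in x: F(x) = -4*cos(sin(x)).
Then F(pi/2) - F(0) = (-4*cos(1)) - (-4) = 4 - 4*cos(1).

4 - 4*cos(1)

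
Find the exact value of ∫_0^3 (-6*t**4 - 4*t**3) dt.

-1863/5

By the power rule, an antiderivative is F(t) = -6*t**5/5 - t**4.
Then F(3) - F(0) = (-1863/5) - (0) = -1863/5.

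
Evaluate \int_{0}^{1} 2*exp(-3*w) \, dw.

An antiderivative is F(w) = -2*exp(-3*w)/3.
Then F(1) - F(0) = (-2*exp(-3)/3) - (-2/3) = 2/3 - 2*exp(-3)/3.

2/3 - 2*exp(-3)/3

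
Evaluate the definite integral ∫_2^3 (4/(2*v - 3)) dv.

log(9)

An antiderivative is F(v) = 2*log(2*v - 3).
Then F(3) - F(2) = (log(9)) - (0) = log(9).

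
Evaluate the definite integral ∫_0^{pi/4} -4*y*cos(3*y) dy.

Integrate by parts once (u = y, dv = -4*cos(3*y) dy).
An antiderivative is F(y) = -4*y*sin(3*y)/3 - 4*cos(3*y)/9.
Then F(pi/4) - F(0) = (sqrt(2)*(4 - 3*pi)/18) - (-4/9) = -sqrt(2)*pi/6 + 2*sqrt(2)/9 + 4/9.

-sqrt(2)*pi/6 + 2*sqrt(2)/9 + 4/9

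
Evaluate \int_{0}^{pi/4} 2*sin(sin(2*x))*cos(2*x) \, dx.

1 - cos(1)

Let u = sin(2*x), so du = 2*cos(2*x) dx. When x = 0, u = 0; when x = pi/4, u = 1.
The integral becomes ∫ sin(u) du from 0 to 1, with antiderivative -cos(u).
Back in x: F(x) = -cos(sin(2*x)).
Then F(pi/4) - F(0) = (-cos(1)) - (-1) = 1 - cos(1).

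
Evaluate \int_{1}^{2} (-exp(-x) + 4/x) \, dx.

An antiderivative is F(x) = 4*log(x) + exp(-x).
Then F(2) - F(1) = (exp(-2) + 4*log(2)) - (exp(-1)) = -exp(-1) + exp(-2) + 4*log(2).

-exp(-1) + exp(-2) + 4*log(2)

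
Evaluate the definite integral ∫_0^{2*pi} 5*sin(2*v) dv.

An antiderivative is F(v) = -5*cos(2*v)/2.
Then F(2*pi) - F(0) = (-5/2) - (-5/2) = 0.

0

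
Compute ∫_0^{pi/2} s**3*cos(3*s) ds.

-pi**3/24 + 2/27 + pi/9

Integrate by parts 3 times (u = s^3, dv = cos(3*s) ds).
An antiderivative is F(s) = s**3*sin(3*s)/3 + s**2*cos(3*s)/3 - 2*s*sin(3*s)/9 - 2*cos(3*s)/27.
Then F(pi/2) - F(0) = (-pi**3/24 + pi/9) - (-2/27) = -pi**3/24 + 2/27 + pi/9.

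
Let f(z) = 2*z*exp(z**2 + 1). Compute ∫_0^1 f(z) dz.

-exp(1) + exp(2)

Let u = z**2 + 1, so du = 2*z dz. When z = 0, u = 1; when z = 1, u = 2.
The integral becomes ∫ exp(u) du from 1 to 2, with antiderivative exp(u).
Back in z: F(z) = exp(z**2 + 1).
Then F(1) - F(0) = (exp(2)) - (exp(1)) = -exp(1) + exp(2).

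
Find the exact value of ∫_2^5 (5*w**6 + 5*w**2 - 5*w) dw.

By the power rule, an antiderivative is F(w) = 5*w**7/7 + 5*w**3/3 - 5*w**2/2.
Then F(5) - F(2) = (2349875/42) - (1990/21) = 781965/14.

781965/14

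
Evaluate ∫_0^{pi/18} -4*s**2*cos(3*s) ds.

-2*sqrt(3)*pi/81 - pi**2/486 + 4/27

Integrate by parts twice (u = s^2, dv = -4*cos(3*s) ds).
An antiderivative is F(s) = -4*s**2*sin(3*s)/3 - 8*s*cos(3*s)/9 + 8*sin(3*s)/27.
Then F(pi/18) - F(0) = (-2*sqrt(3)*pi/81 - pi**2/486 + 4/27) - (0) = -2*sqrt(3)*pi/81 - pi**2/486 + 4/27.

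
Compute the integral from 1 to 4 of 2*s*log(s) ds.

Integrate by parts once (u = ln s, dv = 2*s ds).
An antiderivative is F(s) = s**2*(2*log(s) - 1)/2.
Then F(4) - F(1) = (-8 + 32*log(2)) - (-1/2) = -15/2 + 32*log(2).

-15/2 + 32*log(2)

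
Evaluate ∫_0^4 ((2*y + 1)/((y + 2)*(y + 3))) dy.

Factor the denominator: y**2 + 5*y + 6 = (y + 3)(y + 2).
Partial fractions: (2*y + 1)/((y + 2)*(y + 3)) = 5/(y + 3) - 3/(y + 2).
An antiderivative is F(y) = -3*log(y + 2) + 5*log(y + 3).
Then F(4) - F(0) = (-3*log(3) - 3*log(2) + 5*log(7)) - (-3*log(2) + 5*log(3)) = -8*log(3) + 5*log(7).

-8*log(3) + 5*log(7)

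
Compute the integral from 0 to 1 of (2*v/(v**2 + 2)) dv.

log(3/2)

Let u = v**2 + 2, so du = 2*v dv. When v = 0, u = 2; when v = 1, u = 3.
The integral becomes ∫ 1/u du from 2 to 3, with antiderivative log(u).
Back in v: F(v) = log(v**2 + 2).
Then F(1) - F(0) = (log(3)) - (log(2)) = log(3/2).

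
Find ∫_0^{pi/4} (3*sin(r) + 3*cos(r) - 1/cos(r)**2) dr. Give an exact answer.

2

An antiderivative is F(r) = 3*sin(r) - 3*cos(r) - tan(r).
Then F(pi/4) - F(0) = (-1) - (-3) = 2.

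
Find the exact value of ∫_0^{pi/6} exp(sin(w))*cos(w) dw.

-1 + exp(1/2)

Let u = sin(w), so du = cos(w) dw. When w = 0, u = 0; when w = pi/6, u = 1/2.
The integral becomes ∫ exp(u) du from 0 to 1/2, with antiderivative exp(u).
Back in w: F(w) = exp(sin(w)).
Then F(pi/6) - F(0) = (exp(1/2)) - (1) = -1 + exp(1/2).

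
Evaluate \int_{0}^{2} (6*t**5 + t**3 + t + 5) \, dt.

80

By the power rule, an antiderivative is F(t) = t**6 + t**4/4 + t**2/2 + 5*t.
Then F(2) - F(0) = (80) - (0) = 80.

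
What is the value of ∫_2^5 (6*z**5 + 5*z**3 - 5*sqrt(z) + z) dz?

By the power rule, an antiderivative is F(z) = z**6 + 5*z**4/4 - 10*z**(3/2)/3 + z**2/2.
Then F(5) - F(2) = (65675/4 - 50*sqrt(5)/3) - (86 - 20*sqrt(2)/3) = -50*sqrt(5)/3 + 20*sqrt(2)/3 + 65331/4.

-50*sqrt(5)/3 + 20*sqrt(2)/3 + 65331/4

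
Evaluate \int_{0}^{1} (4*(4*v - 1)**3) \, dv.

20

Let u = 4*v - 1, so du = 4 dv. When v = 0, u = -1; when v = 1, u = 3.
The integral becomes ∫ u**3 du from -1 to 3, with antiderivative u**4/4.
Back in v: F(v) = (4*v - 1)**4/4.
Then F(1) - F(0) = (81/4) - (1/4) = 20.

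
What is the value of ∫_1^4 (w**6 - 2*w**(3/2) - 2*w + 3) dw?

80837/35

By the power rule, an antiderivative is F(w) = w**7/7 - 4*w**(5/2)/5 - w**2 + 3*w.
Then F(4) - F(1) = (80884/35) - (47/35) = 80837/35.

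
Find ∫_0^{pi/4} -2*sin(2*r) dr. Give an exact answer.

An antiderivative is F(r) = cos(2*r).
Then F(pi/4) - F(0) = (0) - (1) = -1.

-1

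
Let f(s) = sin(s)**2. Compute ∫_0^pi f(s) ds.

Use the identity sin^2(s) = (1 - cos(2*s))/2.
An antiderivative is F(s) = s/2 - sin(2*s)/4.
Then F(pi) - F(0) = (pi/2) - (0) = pi/2.

pi/2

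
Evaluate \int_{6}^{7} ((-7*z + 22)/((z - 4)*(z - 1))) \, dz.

Factor the denominator: z**2 - 5*z + 4 = (z - 1)(z - 4).
Partial fractions: (-7*z + 22)/((z - 4)*(z - 1)) = -5/(z - 1) - 2/(z - 4).
An antiderivative is F(z) = -2*log(z - 4) - 5*log(z - 1).
Then F(7) - F(6) = (-7*log(3) - 5*log(2)) - (-5*log(5) - 2*log(2)) = -7*log(3) - 3*log(2) + 5*log(5).

-7*log(3) - 3*log(2) + 5*log(5)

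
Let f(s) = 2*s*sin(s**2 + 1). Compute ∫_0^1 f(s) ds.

-cos(2) + cos(1)

Let u = s**2 + 1, so du = 2*s ds. When s = 0, u = 1; when s = 1, u = 2.
The integral becomes ∫ sin(u) du from 1 to 2, with antiderivative -cos(u).
Back in s: F(s) = -cos(s**2 + 1).
Then F(1) - F(0) = (-cos(2)) - (-cos(1)) = -cos(2) + cos(1).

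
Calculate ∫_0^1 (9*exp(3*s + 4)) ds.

-3*(1 - exp(3))*exp(4)

Let u = 3*s + 4, so du = 3 ds. When s = 0, u = 4; when s = 1, u = 7.
The integral becomes 3·∫ exp(u) du from 4 to 7, with antiderivative 3*exp(u).
Back in s: F(s) = 3*exp(3*s + 4).
Then F(1) - F(0) = (3*exp(7)) - (3*exp(4)) = -3*(1 - exp(3))*exp(4).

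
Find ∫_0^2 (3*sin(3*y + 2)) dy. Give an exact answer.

cos(2) - cos(8)

Let u = 3*y + 2, so du = 3 dy. When y = 0, u = 2; when y = 2, u = 8.
The integral becomes ∫ sin(u) du from 2 to 8, with antiderivative -cos(u).
Back in y: F(y) = -cos(3*y + 2).
Then F(2) - F(0) = (-cos(8)) - (-cos(2)) = cos(2) - cos(8).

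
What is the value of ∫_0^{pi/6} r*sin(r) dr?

-sqrt(3)*pi/12 + 1/2

Integrate by parts once (u = r, dv = sin(r) dr).
An antiderivative is F(r) = -r*cos(r) + sin(r).
Then F(pi/6) - F(0) = (-sqrt(3)*pi/12 + 1/2) - (0) = -sqrt(3)*pi/12 + 1/2.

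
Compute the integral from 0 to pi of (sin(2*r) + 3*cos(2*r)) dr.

0

An antiderivative is F(r) = 3*sin(2*r)/2 - cos(2*r)/2.
Then F(pi) - F(0) = (-1/2) - (-1/2) = 0.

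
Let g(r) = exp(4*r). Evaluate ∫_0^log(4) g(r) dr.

Let u = exp(r), so du = exp(r) dr. When r = 0, u = 1; when r = log(4), u = 4.
The integral becomes ∫ u**3 du from 1 to 4, with antiderivative u**4/4.
Back in r: F(r) = exp(4*r)/4.
Then F(log(4)) - F(0) = (64) - (1/4) = 255/4.

255/4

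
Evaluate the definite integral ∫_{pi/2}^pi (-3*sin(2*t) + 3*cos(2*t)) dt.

3

An antiderivative is F(t) = 3*sin(2*t)/2 + 3*cos(2*t)/2.
Then F(pi) - F(pi/2) = (3/2) - (-3/2) = 3.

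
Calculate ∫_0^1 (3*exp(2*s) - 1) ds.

-5/2 + 3*exp(2)/2

An antiderivative is F(s) = 3*exp(2*s)/2 - s.
Then F(1) - F(0) = (-1 + 3*exp(2)/2) - (3/2) = -5/2 + 3*exp(2)/2.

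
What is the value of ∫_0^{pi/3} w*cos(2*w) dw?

Integrate by parts once (u = w, dv = cos(2*w) dw).
An antiderivative is F(w) = w*sin(2*w)/2 + cos(2*w)/4.
Then F(pi/3) - F(0) = (-1/8 + sqrt(3)*pi/12) - (1/4) = -3/8 + sqrt(3)*pi/12.

-3/8 + sqrt(3)*pi/12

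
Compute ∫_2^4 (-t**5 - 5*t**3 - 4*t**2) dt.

-3140/3

By the power rule, an antiderivative is F(t) = -t**6/6 - 5*t**4/4 - 4*t**3/3.
Then F(4) - F(2) = (-1088) - (-124/3) = -3140/3.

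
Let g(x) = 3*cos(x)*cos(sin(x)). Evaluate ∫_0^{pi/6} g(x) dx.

3*sin(1/2)

Let u = sin(x), so du = cos(x) dx. When x = 0, u = 0; when x = pi/6, u = 1/2.
The integral becomes 3·∫ cos(u) du from 0 to 1/2, with antiderivative 3*sin(u).
Back in x: F(x) = 3*sin(sin(x)).
Then F(pi/6) - F(0) = (3*sin(1/2)) - (0) = 3*sin(1/2).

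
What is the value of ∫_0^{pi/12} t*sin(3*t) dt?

Integrate by parts once (u = t, dv = sin(3*t) dt).
An antiderivative is F(t) = -t*cos(3*t)/3 + sin(3*t)/9.
Then F(pi/12) - F(0) = (sqrt(2)*(4 - pi)/72) - (0) = sqrt(2)*(4 - pi)/72.

sqrt(2)*(4 - pi)/72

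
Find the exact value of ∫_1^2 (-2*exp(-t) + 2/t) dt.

An antiderivative is F(t) = 2*log(t) + 2*exp(-t).
Then F(2) - F(1) = (2*exp(-2) + 2*log(2)) - (2*exp(-1)) = -2*exp(-1) + 2*exp(-2) + 2*log(2).

-2*exp(-1) + 2*exp(-2) + 2*log(2)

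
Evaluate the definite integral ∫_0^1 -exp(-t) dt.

An antiderivative is F(t) = exp(-t).
Then F(1) - F(0) = (exp(-1)) - (1) = -1 + exp(-1).

-1 + exp(-1)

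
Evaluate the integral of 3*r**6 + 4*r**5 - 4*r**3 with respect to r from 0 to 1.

By the power rule, an antiderivative is F(r) = 3*r**7/7 + 2*r**6/3 - r**4.
Then F(1) - F(0) = (2/21) - (0) = 2/21.

2/21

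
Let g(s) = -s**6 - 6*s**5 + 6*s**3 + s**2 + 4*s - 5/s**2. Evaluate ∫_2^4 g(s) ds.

By the power rule, an antiderivative is F(s) = -s**7/7 - s**6 + 3*s**4/2 + s**3/3 + 2*s**2 + 5/s.
Then F(4) - F(2) = (-503831/84) - (-1895/42) = -500041/84.

-500041/84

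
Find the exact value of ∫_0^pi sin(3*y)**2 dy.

pi/2

Use the identity sin^2(3*y) = (1 - cos(6*y))/2.
An antiderivative is F(y) = y/2 - sin(6*y)/12.
Then F(pi) - F(0) = (pi/2) - (0) = pi/2.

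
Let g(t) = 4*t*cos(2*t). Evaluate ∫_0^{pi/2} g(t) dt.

Integrate by parts once (u = t, dv = 4*cos(2*t) dt).
An antiderivative is F(t) = 2*t*sin(2*t) + cos(2*t).
Then F(pi/2) - F(0) = (-1) - (1) = -2.

-2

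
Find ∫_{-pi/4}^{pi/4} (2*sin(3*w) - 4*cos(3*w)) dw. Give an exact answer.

An antiderivative is F(w) = -4*sin(3*w)/3 - 2*cos(3*w)/3.
Then F(pi/4) - F(-pi/4) = (-sqrt(2)/3) - (sqrt(2)) = -4*sqrt(2)/3.

-4*sqrt(2)/3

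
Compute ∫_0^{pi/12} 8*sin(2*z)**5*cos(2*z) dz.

Let u = sin(2*z), so du = 2*cos(2*z) dz. When z = 0, u = 0; when z = pi/12, u = 1/2.
The integral becomes 4·∫ u**5 du from 0 to 1/2, with antiderivative 2*u**6/3.
Back in z: F(z) = 2*sin(2*z)**6/3.
Then F(pi/12) - F(0) = (1/96) - (0) = 1/96.

1/96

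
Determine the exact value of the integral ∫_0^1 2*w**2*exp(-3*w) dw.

Integrate by parts twice (u = w^2, dv = 2*exp(-3*w) dw).
An antiderivative is F(w) = (-18*w**2 - 12*w - 4)*exp(-3*w)/27.
Then F(1) - F(0) = (-34*exp(-3)/27) - (-4/27) = 4/27 - 34*exp(-3)/27.

4/27 - 34*exp(-3)/27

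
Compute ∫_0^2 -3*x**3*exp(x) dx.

Integrate by parts 3 times (u = x^3, dv = -3*exp(x) dx).
An antiderivative is F(x) = (-3*x**3 + 9*x**2 - 18*x + 18)*exp(x).
Then F(2) - F(0) = (-6*exp(2)) - (18) = -6*exp(2) - 18.

-6*exp(2) - 18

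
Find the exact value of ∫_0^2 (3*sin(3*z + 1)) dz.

Let u = 3*z + 1, so du = 3 dz. When z = 0, u = 1; when z = 2, u = 7.
The integral becomes ∫ sin(u) du from 1 to 7, with antiderivative -cos(u).
Back in z: F(z) = -cos(3*z + 1).
Then F(2) - F(0) = (-cos(7)) - (-cos(1)) = -cos(7) + cos(1).

-cos(7) + cos(1)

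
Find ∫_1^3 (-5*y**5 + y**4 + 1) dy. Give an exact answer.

By the power rule, an antiderivative is F(y) = -5*y**6/6 + y**5/5 + y.
Then F(3) - F(1) = (-5559/10) - (11/30) = -8344/15.

-8344/15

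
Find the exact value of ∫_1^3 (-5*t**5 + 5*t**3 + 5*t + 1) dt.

-1454/3

By the power rule, an antiderivative is F(t) = -5*t**6/6 + 5*t**4/4 + 5*t**2/2 + t.
Then F(3) - F(1) = (-1923/4) - (47/12) = -1454/3.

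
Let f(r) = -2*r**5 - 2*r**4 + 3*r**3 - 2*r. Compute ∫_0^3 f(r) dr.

By the power rule, an antiderivative is F(r) = -r**6/3 - 2*r**5/5 + 3*r**4/4 - r**2.
Then F(3) - F(0) = (-5769/20) - (0) = -5769/20.

-5769/20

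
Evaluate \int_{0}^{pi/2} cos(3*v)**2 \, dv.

Use the identity cos^2(3*v) = (1 + cos(6*v))/2.
An antiderivative is F(v) = v/2 + sin(6*v)/12.
Then F(pi/2) - F(0) = (pi/4) - (0) = pi/4.

pi/4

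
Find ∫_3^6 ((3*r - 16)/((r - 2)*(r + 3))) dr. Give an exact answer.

-9*log(2) + 5*log(3)

Factor the denominator: r**2 + r - 6 = (r + 3)(r - 2).
Partial fractions: (3*r - 16)/((r - 2)*(r + 3)) = 5/(r + 3) - 2/(r - 2).
An antiderivative is F(r) = -2*log(r - 2) + 5*log(r + 3).
Then F(6) - F(3) = (-4*log(2) + 10*log(3)) - (5*log(2) + 5*log(3)) = -9*log(2) + 5*log(3).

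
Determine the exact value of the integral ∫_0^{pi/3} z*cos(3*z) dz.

-2/9

Integrate by parts once (u = z, dv = cos(3*z) dz).
An antiderivative is F(z) = z*sin(3*z)/3 + cos(3*z)/9.
Then F(pi/3) - F(0) = (-1/9) - (1/9) = -2/9.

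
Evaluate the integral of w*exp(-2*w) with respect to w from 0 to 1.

(-3 + exp(2))*exp(-2)/4

Integrate by parts once (u = w, dv = exp(-2*w) dw).
An antiderivative is F(w) = (-2*w - 1)*exp(-2*w)/4.
Then F(1) - F(0) = (-3*exp(-2)/4) - (-1/4) = (-3 + exp(2))*exp(-2)/4.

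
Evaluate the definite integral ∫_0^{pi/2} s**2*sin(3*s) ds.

-pi/9 - 2/27

Integrate by parts twice (u = s^2, dv = sin(3*s) ds).
An antiderivative is F(s) = -s**2*cos(3*s)/3 + 2*s*sin(3*s)/9 + 2*cos(3*s)/27.
Then F(pi/2) - F(0) = (-pi/9) - (2/27) = -pi/9 - 2/27.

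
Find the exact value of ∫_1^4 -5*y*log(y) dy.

Integrate by parts once (u = ln y, dv = -5*y dy).
An antiderivative is F(y) = -5*y**2*(2*log(y) - 1)/4.
Then F(4) - F(1) = (20 - 80*log(2)) - (5/4) = 75/4 - 80*log(2).

75/4 - 80*log(2)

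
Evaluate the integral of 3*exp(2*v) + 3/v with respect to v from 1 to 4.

An antiderivative is F(v) = 3*exp(2*v)/2 + 3*log(v).
Then F(4) - F(1) = (log(64) + 3*exp(8)/2) - (3*exp(2)/2) = -3*exp(2)/2 + log(64) + 3*exp(8)/2.

-3*exp(2)/2 + log(64) + 3*exp(8)/2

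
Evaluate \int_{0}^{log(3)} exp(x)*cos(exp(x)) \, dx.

Let u = exp(x), so du = exp(x) dx. When x = 0, u = 1; when x = log(3), u = 3.
The integral becomes ∫ cos(u) du from 1 to 3, with antiderivative sin(u).
Back in x: F(x) = sin(exp(x)).
Then F(log(3)) - F(0) = (sin(3)) - (sin(1)) = -sin(1) + sin(3).

-sin(1) + sin(3)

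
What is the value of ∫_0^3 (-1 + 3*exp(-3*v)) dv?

-2 - exp(-9)

An antiderivative is F(v) = -v - exp(-3*v).
Then F(3) - F(0) = (-3 - exp(-9)) - (-1) = -2 - exp(-9).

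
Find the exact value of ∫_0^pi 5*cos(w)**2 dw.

5*pi/2

Use the identity cos^2(w) = (1 + cos(2*w))/2.
An antiderivative is F(w) = 5*w/2 + 5*sin(2*w)/4.
Then F(pi) - F(0) = (5*pi/2) - (0) = 5*pi/2.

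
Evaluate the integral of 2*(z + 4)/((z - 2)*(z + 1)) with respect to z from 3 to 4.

-2*log(5) + 8*log(2)

Factor the denominator: z**2 - z - 2 = (z + 1)(z - 2).
Partial fractions: 2*(z + 4)/((z - 2)*(z + 1)) = -2/(z + 1) + 4/(z - 2).
An antiderivative is F(z) = 4*log(z - 2) - 2*log(z + 1).
Then F(4) - F(3) = (log(16/25)) - (-log(16)) = -2*log(5) + 8*log(2).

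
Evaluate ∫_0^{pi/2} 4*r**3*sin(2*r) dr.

Integrate by parts 3 times (u = r^3, dv = 4*sin(2*r) dr).
An antiderivative is F(r) = -2*r**3*cos(2*r) + 3*r**2*sin(2*r) + 3*r*cos(2*r) - 3*sin(2*r)/2.
Then F(pi/2) - F(0) = (pi*(-6 + pi**2)/4) - (0) = pi*(-6 + pi**2)/4.

pi*(-6 + pi**2)/4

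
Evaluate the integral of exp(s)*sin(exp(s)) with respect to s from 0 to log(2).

-cos(2) + cos(1)

Let u = exp(s), so du = exp(s) ds. When s = 0, u = 1; when s = log(2), u = 2.
The integral becomes ∫ sin(u) du from 1 to 2, with antiderivative -cos(u).
Back in s: F(s) = -cos(exp(s)).
Then F(log(2)) - F(0) = (-cos(2)) - (-cos(1)) = -cos(2) + cos(1).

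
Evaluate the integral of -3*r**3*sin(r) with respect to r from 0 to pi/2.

Integrate by parts 3 times (u = r^3, dv = -3*sin(r) dr).
An antiderivative is F(r) = 3*r**3*cos(r) - 9*r**2*sin(r) - 18*r*cos(r) + 18*sin(r).
Then F(pi/2) - F(0) = (18 - 9*pi**2/4) - (0) = 18 - 9*pi**2/4.

18 - 9*pi**2/4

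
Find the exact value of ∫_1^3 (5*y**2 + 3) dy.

By the power rule, an antiderivative is F(y) = 5*y**3/3 + 3*y.
Then F(3) - F(1) = (54) - (14/3) = 148/3.

148/3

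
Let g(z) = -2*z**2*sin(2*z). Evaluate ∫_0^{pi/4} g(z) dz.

Integrate by parts twice (u = z^2, dv = -2*sin(2*z) dz).
An antiderivative is F(z) = z**2*cos(2*z) - z*sin(2*z) - cos(2*z)/2.
Then F(pi/4) - F(0) = (-pi/4) - (-1/2) = 1/2 - pi/4.

1/2 - pi/4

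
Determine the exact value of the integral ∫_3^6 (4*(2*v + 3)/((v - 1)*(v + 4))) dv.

Factor the denominator: v**2 + 3*v - 4 = (v + 4)(v - 1).
Partial fractions: 4*(2*v + 3)/((v - 1)*(v + 4)) = 4/(v + 4) + 4/(v - 1).
An antiderivative is F(v) = 4*log(v - 1) + 4*log(v + 4).
Then F(6) - F(3) = (4*log(2) + 8*log(5)) - (4*log(2) + 4*log(7)) = -4*log(7) + 8*log(5).

-4*log(7) + 8*log(5)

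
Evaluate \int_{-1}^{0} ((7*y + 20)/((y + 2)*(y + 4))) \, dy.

-4*log(3) + 11*log(2)

Factor the denominator: y**2 + 6*y + 8 = (y + 4)(y + 2).
Partial fractions: (7*y + 20)/((y + 2)*(y + 4)) = 4/(y + 4) + 3/(y + 2).
An antiderivative is F(y) = 3*log(y + 2) + 4*log(y + 4).
Then F(0) - F(-1) = (11*log(2)) - (log(81)) = -4*log(3) + 11*log(2).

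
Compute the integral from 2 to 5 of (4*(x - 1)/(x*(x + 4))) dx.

Factor the denominator: x**2 + 4*x = (x + 4)x.
Partial fractions: 4*(x - 1)/(x*(x + 4)) = 5/(x + 4) - 1/x.
An antiderivative is F(x) = -log(x) + 5*log(x + 4).
Then F(5) - F(2) = (-log(5) + 10*log(3)) - (4*log(2) + 5*log(3)) = -4*log(2) - log(5) + 5*log(3).

-4*log(2) - log(5) + 5*log(3)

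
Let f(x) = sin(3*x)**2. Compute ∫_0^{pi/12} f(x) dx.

-1/12 + pi/24

Use the identity sin^2(3*x) = (1 - cos(6*x))/2.
An antiderivative is F(x) = x/2 - sin(6*x)/12.
Then F(pi/12) - F(0) = (-1/12 + pi/24) - (0) = -1/12 + pi/24.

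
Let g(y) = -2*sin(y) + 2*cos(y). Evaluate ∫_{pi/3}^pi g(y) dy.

An antiderivative is F(y) = 2*sin(y) + 2*cos(y).
Then F(pi) - F(pi/3) = (-2) - (1 + sqrt(3)) = -3 - sqrt(3).

-3 - sqrt(3)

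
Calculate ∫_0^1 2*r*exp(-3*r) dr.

2/9 - 8*exp(-3)/9

Integrate by parts once (u = r, dv = 2*exp(-3*r) dr).
An antiderivative is F(r) = (-6*r - 2)*exp(-3*r)/9.
Then F(1) - F(0) = (-8*exp(-3)/9) - (-2/9) = 2/9 - 8*exp(-3)/9.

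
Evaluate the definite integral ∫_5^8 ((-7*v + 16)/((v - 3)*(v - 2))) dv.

Factor the denominator: v**2 - 5*v + 6 = (v - 2)(v - 3).
Partial fractions: (-7*v + 16)/((v - 3)*(v - 2)) = -2/(v - 2) - 5/(v - 3).
An antiderivative is F(v) = -5*log(v - 3) - 2*log(v - 2).
Then F(8) - F(5) = (-5*log(5) - 2*log(3) - 2*log(2)) - (-5*log(2) - 2*log(3)) = -5*log(5) + 3*log(2).

-5*log(5) + 3*log(2)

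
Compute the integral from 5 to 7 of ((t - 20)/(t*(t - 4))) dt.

-5*log(5) - 4*log(3) + 5*log(7)

Factor the denominator: t**2 - 4*t = t(t - 4).
Partial fractions: (t - 20)/(t*(t - 4)) = 5/t - 4/(t - 4).
An antiderivative is F(t) = 5*log(t) - 4*log(t - 4).
Then F(7) - F(5) = (-4*log(3) + 5*log(7)) - (5*log(5)) = -5*log(5) - 4*log(3) + 5*log(7).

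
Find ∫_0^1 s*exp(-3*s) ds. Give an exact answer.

(-4 + exp(3))*exp(-3)/9

Integrate by parts once (u = s, dv = exp(-3*s) ds).
An antiderivative is F(s) = (-3*s - 1)*exp(-3*s)/9.
Then F(1) - F(0) = (-4*exp(-3)/9) - (-1/9) = (-4 + exp(3))*exp(-3)/9.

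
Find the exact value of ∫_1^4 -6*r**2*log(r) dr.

42 - 256*log(2)

Integrate by parts once (u = ln r, dv = -6*r**2 dr).
An antiderivative is F(r) = -2*r**3*(3*log(r) - 1)/3.
Then F(4) - F(1) = (128/3 - 256*log(2)) - (2/3) = 42 - 256*log(2).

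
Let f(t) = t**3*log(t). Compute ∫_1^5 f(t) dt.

Integrate by parts once (u = ln t, dv = t**3 dt).
An antiderivative is F(t) = t**4*(4*log(t) - 1)/16.
Then F(5) - F(1) = (-625/16 + 625*log(5)/4) - (-1/16) = -39 + 625*log(5)/4.

-39 + 625*log(5)/4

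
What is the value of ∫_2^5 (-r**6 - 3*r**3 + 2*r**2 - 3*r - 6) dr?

By the power rule, an antiderivative is F(r) = -r**7/7 - 3*r**4/4 + 2*r**3/3 - 3*r**2/2 - 6*r.
Then F(5) - F(2) = (-975545/84) - (-902/21) = -323979/28.

-323979/28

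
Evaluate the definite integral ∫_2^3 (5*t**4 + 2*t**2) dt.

By the power rule, an antiderivative is F(t) = t**5 + 2*t**3/3.
Then F(3) - F(2) = (261) - (112/3) = 671/3.

671/3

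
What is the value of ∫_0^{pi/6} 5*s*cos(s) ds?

-5 + 5*pi/12 + 5*sqrt(3)/2

Integrate by parts once (u = s, dv = 5*cos(s) ds).
An antiderivative is F(s) = 5*s*sin(s) + 5*cos(s).
Then F(pi/6) - F(0) = (5*pi/12 + 5*sqrt(3)/2) - (5) = -5 + 5*pi/12 + 5*sqrt(3)/2.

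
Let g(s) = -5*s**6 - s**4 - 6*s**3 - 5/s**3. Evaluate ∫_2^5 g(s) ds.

By the power rule, an antiderivative is F(s) = -5*s**7/7 - s**5/5 - 3*s**4/2 + 5/(2*s**2).
Then F(5) - F(2) = (-2007809/35) - (-33937/280) = -3205707/56.

-3205707/56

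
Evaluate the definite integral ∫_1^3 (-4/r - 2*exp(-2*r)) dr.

An antiderivative is F(r) = -4*log(r) + exp(-2*r).
Then F(3) - F(1) = (-4*log(3) + exp(-6)) - (exp(-2)) = -4*log(3) - exp(-2) + exp(-6).

-4*log(3) - exp(-2) + exp(-6)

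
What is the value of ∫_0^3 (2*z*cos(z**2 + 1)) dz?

-sin(1) + sin(10)

Let u = z**2 + 1, so du = 2*z dz. When z = 0, u = 1; when z = 3, u = 10.
The integral becomes ∫ cos(u) du from 1 to 10, with antiderivative sin(u).
Back in z: F(z) = sin(z**2 + 1).
Then F(3) - F(0) = (sin(10)) - (sin(1)) = -sin(1) + sin(10).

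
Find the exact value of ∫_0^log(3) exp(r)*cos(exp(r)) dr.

-sin(1) + sin(3)

Let u = exp(r), so du = exp(r) dr. When r = 0, u = 1; when r = log(3), u = 3.
The integral becomes ∫ cos(u) du from 1 to 3, with antiderivative sin(u).
Back in r: F(r) = sin(exp(r)).
Then F(log(3)) - F(0) = (sin(3)) - (sin(1)) = -sin(1) + sin(3).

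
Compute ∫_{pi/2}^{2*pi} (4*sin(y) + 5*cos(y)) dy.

An antiderivative is F(y) = 5*sin(y) - 4*cos(y).
Then F(2*pi) - F(pi/2) = (-4) - (5) = -9.

-9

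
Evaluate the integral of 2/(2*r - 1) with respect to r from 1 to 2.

log(3)

An antiderivative is F(r) = log(2*r - 1).
Then F(2) - F(1) = (log(3)) - (0) = log(3).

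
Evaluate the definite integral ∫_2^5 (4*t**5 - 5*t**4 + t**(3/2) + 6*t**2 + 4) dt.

-8*sqrt(2)/5 + 10*sqrt(5) + 7527

By the power rule, an antiderivative is F(t) = 2*t**6/3 + 2*t**(5/2)/5 - t**5 + 2*t**3 + 4*t.
Then F(5) - F(2) = (10*sqrt(5) + 22685/3) - (8*sqrt(2)/5 + 104/3) = -8*sqrt(2)/5 + 10*sqrt(5) + 7527.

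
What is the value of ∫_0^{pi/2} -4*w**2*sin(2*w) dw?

2 - pi**2/2

Integrate by parts twice (u = w^2, dv = -4*sin(2*w) dw).
An antiderivative is F(w) = 2*w**2*cos(2*w) - 2*w*sin(2*w) - cos(2*w).
Then F(pi/2) - F(0) = (1 - pi**2/2) - (-1) = 2 - pi**2/2.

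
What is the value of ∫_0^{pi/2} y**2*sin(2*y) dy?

-1/2 + pi**2/8

Integrate by parts twice (u = y^2, dv = sin(2*y) dy).
An antiderivative is F(y) = -y**2*cos(2*y)/2 + y*sin(2*y)/2 + cos(2*y)/4.
Then F(pi/2) - F(0) = (-1/4 + pi**2/8) - (1/4) = -1/2 + pi**2/8.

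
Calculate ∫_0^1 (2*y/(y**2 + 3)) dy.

log(4/3)

Let u = y**2 + 3, so du = 2*y dy. When y = 0, u = 3; when y = 1, u = 4.
The integral becomes ∫ 1/u du from 3 to 4, with antiderivative log(u).
Back in y: F(y) = log(y**2 + 3).
Then F(1) - F(0) = (log(4)) - (log(3)) = log(4/3).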